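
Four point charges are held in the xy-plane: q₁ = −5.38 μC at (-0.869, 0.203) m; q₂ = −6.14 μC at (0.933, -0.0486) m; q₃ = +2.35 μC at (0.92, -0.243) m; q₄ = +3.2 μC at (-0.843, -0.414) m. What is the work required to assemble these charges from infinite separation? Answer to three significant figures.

-0.874 J

The work to assemble the configuration equals its total potential energy, U = Σ kqᵢqⱼ/rᵢⱼ over all pairs.
Pair separations: r₁₂ = 1.82 m, r₁₃ = 1.84 m, r₁₄ = 0.618 m, r₂₃ = 0.195 m, r₂₄ = 1.81 m, r₃₄ = 1.77 m.
Summing all 6 pair terms gives U = -0.874 J.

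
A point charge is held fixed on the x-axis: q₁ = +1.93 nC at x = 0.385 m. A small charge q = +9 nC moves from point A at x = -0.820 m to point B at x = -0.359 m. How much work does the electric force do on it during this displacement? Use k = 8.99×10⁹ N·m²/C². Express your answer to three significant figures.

-8.03×10⁻⁸ J

The work done by the electric force is W_field = −ΔU = −q(V_B − V_A) = q(V_A − V_B).
At A: distance to the source charge is 1.21 m; V_A = kq₁/r = 14.4 V.
At B: distance to the source charge is 0.744 m; V_B = kq₁/r = 23.3 V.
ΔV = V_B − V_A = 8.92 V.
W_field = −qΔV = −(9.00×10⁻⁹ C)(8.92 V) = -8.03×10⁻⁸ J.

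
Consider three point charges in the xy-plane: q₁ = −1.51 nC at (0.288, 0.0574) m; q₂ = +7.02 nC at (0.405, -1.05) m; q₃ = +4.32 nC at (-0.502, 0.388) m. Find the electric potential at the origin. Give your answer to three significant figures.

71.1 V

Electric potential is a scalar, so the contributions from each charge add algebraically: V = Σ kqᵢ/rᵢ.
Distances from the field point to each charge: r₁ = 0.294 m, r₂ = 1.13 m, r₃ = 0.634 m.
V = k[(-1.51×10⁻⁹)/(0.294) + (7.02×10⁻⁹)/(1.13) + (4.32×10⁻⁹)/(0.634)] = 71.1 V.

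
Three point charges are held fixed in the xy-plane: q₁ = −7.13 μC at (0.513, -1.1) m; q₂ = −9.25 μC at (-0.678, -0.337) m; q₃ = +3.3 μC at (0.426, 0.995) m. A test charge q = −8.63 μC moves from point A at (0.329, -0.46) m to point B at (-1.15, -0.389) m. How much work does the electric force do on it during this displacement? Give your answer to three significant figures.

The work done by the electric force is W_field = −ΔU = −q(V_B − V_A) = q(V_A − V_B).
At A: distances to the source charges are 0.666 m, 1.01 m, 1.46 m; V_A = Σ kqᵢ/rᵢ = -1.58×10⁵ V.
At B: distances to the source charges are 1.81 m, 0.475 m, 2.10 m; V_B = Σ kqᵢ/rᵢ = -1.96×10⁵ V.
ΔV = V_B − V_A = -3.85×10⁴ V.
W_field = −qΔV = −(-8.63×10⁻⁶ C)(-3.85×10⁴ V) = -0.333 J.

-0.333 J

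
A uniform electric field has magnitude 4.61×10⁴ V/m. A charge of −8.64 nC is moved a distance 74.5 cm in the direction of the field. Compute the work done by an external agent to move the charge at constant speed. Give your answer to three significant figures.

2.97×10⁻⁴ J

The potential change for a displacement 74.5 cm in the direction of the field is ΔV = −Ed = -3.43×10⁴ V.
W_ext = qΔV = 2.97×10⁻⁴ J.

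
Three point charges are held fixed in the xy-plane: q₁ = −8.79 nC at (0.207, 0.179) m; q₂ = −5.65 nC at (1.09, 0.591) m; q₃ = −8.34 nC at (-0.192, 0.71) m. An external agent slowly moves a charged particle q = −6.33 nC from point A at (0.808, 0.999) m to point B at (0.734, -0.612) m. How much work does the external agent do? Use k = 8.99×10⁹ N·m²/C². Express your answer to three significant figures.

-5.20×10⁻⁷ J

For quasistatic motion the external work equals the change in potential energy: W_ext = qΔV = q(V_B − V_A).
At A: distances to the source charges are 1.02 m, 0.496 m, 1.04 m; V_A = Σ kqᵢ/rᵢ = -252 V.
At B: distances to the source charges are 0.950 m, 1.25 m, 1.61 m; V_B = Σ kqᵢ/rᵢ = -170 V.
ΔV = V_B − V_A = 82.1 V.
W_ext = qΔV = (-6.33×10⁻⁹ C)(82.1 V) = -5.20×10⁻⁷ J.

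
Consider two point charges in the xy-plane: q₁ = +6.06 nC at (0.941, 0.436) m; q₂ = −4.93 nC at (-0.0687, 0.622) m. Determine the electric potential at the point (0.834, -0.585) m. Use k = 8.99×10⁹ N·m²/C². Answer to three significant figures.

Electric potential is a scalar, so the contributions from each charge add algebraically: V = Σ kqᵢ/rᵢ.
Distances from the field point to each charge: r₁ = 1.03 m, r₂ = 1.51 m.
V = k[(6.06×10⁻⁹)/(1.03) + (-4.93×10⁻⁹)/(1.51)] = 23.7 V.

23.7 V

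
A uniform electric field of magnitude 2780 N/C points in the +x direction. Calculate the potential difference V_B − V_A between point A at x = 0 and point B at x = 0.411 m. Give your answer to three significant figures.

In a uniform field, potential decreases in the direction of E: V_B − V_A = −E·Δx.
V_B − V_A = −(2780 V/m)(0.411 m) = -1140 V.

-1140 V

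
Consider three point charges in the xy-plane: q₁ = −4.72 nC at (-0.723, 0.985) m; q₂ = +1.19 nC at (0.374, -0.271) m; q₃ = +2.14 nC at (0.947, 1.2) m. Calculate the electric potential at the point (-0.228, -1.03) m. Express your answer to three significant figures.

Electric potential is a scalar, so the contributions from each charge add algebraically: V = Σ kqᵢ/rᵢ.
Distances from the field point to each charge: r₁ = 2.07 m, r₂ = 0.969 m, r₃ = 2.52 m.
V = k[(-4.72×10⁻⁹)/(2.07) + (1.19×10⁻⁹)/(0.969) + (2.14×10⁻⁹)/(2.52)] = -1.77 V.

-1.77 V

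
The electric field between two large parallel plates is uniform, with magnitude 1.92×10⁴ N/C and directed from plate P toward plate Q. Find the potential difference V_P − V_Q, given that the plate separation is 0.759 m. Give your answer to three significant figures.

1.46×10⁴ V

In a uniform field, potential decreases in the direction of E: ΔV = −E·d for a displacement d parallel to E.
Going from Q to P is a displacement of 0.759 m opposite to the field, so V_P − V_Q = +Ed = 1.46×10⁴ V.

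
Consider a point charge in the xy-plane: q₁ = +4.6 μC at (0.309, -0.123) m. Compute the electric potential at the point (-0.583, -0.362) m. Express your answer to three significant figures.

The total potential is the scalar sum of each charge's contribution, V = Σ kqᵢ/rᵢ.
Distances from the field point to each charge: r₁ = 0.923 m.
V = k[(4.60×10⁻⁶)/(0.923)] = 4.48×10⁴ V.

4.48×10⁴ V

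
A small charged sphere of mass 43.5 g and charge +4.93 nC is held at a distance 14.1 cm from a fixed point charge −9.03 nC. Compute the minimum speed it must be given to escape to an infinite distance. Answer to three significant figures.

0.0114 m/s

To just escape, total mechanical energy must reach zero at infinity: ½mv²_min + U = 0, so ½mv²_min = −U = |kQq|/r.
|U| = |kQq|/r = (8.99×10⁹ N·m²/C²)(9.03×10⁻⁹)(4.93×10⁻⁹)/(0.141) = 2.84×10⁻⁶ J.
v_min = √(2|U|/m) = √(2·2.84×10⁻⁶/0.0435) = 0.0114 m/s.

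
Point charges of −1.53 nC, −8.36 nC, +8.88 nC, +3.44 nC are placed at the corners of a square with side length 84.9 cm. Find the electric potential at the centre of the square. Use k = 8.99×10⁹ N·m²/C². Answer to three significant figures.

36.4 V

The total potential is the scalar sum of each charge's contribution, V = Σ kqᵢ/rᵢ.
The distance from each corner to the centre is a√2/2 = 0.600 m.
V = k[(-1.53×10⁻⁹)/(0.600) + (-8.36×10⁻⁹)/(0.600) + (8.88×10⁻⁹)/(0.600) + (3.44×10⁻⁹)/(0.600)] = 36.4 V.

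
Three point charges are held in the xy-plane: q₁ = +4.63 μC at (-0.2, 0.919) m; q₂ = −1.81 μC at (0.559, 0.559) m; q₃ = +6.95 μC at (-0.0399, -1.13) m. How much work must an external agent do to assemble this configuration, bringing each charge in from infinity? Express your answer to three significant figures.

-0.0120 J

The work to assemble the configuration equals its total potential energy, U = Σ kqᵢqⱼ/rᵢⱼ over all pairs.
Pair separations: r₁₂ = 0.840 m, r₁₃ = 2.06 m, r₂₃ = 1.79 m.
U = (-0.0897) + (0.141) + (-0.0631) = -0.0120 J.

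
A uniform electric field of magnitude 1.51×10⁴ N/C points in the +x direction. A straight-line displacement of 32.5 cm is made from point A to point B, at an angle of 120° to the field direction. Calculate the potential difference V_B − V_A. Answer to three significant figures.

Only the component of displacement along E changes the potential: ΔV = −E·d·cosθ.
ΔV = −(1.51×10⁴ V/m)(0.325 m)cos120° = 2450 V.

2450 V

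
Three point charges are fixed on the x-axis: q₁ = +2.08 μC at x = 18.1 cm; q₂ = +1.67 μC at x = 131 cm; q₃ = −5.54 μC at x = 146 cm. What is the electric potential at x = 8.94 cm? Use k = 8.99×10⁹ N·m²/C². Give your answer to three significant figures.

1.80×10⁵ V

The total potential is the scalar sum of each charge's contribution, V = Σ kqᵢ/rᵢ.
Distances from the field point to each charge: r₁ = 0.0916 m, r₂ = 1.22 m, r₃ = 1.37 m.
V = k[(2.08×10⁻⁶)/(0.0916) + (1.67×10⁻⁶)/(1.22) + (-5.54×10⁻⁶)/(1.37)] = 1.80×10⁵ V.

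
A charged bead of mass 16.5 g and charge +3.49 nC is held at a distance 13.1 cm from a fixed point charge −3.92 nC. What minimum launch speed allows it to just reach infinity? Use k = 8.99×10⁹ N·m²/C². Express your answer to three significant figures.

0.0107 m/s

To just escape, total mechanical energy must reach zero at infinity: ½mv²_min + U = 0, so ½mv²_min = −U = |kQq|/r.
|U| = |kQq|/r = (8.99×10⁹ N·m²/C²)(3.92×10⁻⁹)(3.49×10⁻⁹)/(0.131) = 9.39×10⁻⁷ J.
v_min = √(2|U|/m) = √(2·9.39×10⁻⁷/0.0165) = 0.0107 m/s.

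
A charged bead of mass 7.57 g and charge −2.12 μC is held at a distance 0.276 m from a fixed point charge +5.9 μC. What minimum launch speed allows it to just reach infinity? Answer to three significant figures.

10.4 m/s

To just escape, total mechanical energy must reach zero at infinity: ½mv²_min + U = 0, so ½mv²_min = −U = |kQq|/r.
|U| = |kQq|/r = (8.99×10⁹ N·m²/C²)(5.90×10⁻⁶)(2.12×10⁻⁶)/(0.276) = 0.407 J.
v_min = √(2|U|/m) = √(2·0.407/7.57×10⁻³) = 10.4 m/s.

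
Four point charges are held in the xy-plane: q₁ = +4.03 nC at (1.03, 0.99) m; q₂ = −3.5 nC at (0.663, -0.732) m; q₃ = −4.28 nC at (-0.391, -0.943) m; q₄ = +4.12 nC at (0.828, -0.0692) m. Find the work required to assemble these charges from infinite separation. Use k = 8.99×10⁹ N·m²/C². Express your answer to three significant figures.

The assembly work is the sum of pairwise potential energies, U = Σ_{i<j} kqᵢqⱼ/rᵢⱼ.
Pair separations: r₁₂ = 1.76 m, r₁₃ = 2.40 m, r₁₄ = 1.08 m, r₂₃ = 1.07 m, r₂₄ = 0.683 m, r₃₄ = 1.50 m.
Summing all 6 pair terms gives U = -1.68×10⁻⁷ J.

-1.68×10⁻⁷ J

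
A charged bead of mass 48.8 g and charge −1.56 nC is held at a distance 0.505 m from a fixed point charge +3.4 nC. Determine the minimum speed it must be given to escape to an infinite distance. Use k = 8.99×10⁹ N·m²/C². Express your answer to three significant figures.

To just escape, total mechanical energy must reach zero at infinity: ½mv²_min + U = 0, so ½mv²_min = −U = |kQq|/r.
|U| = |kQq|/r = (8.99×10⁹ N·m²/C²)(3.40×10⁻⁹)(1.56×10⁻⁹)/(0.505) = 9.44×10⁻⁸ J.
v_min = √(2|U|/m) = √(2·9.44×10⁻⁸/0.0488) = 1.97×10⁻³ m/s.

1.97×10⁻³ m/s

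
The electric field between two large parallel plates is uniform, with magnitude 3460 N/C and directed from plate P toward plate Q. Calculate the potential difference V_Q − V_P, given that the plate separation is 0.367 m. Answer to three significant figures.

In a uniform field, potential decreases in the direction of E: ΔV = −E·d for a displacement d parallel to E.
Going from P to Q is a displacement of 0.367 m along the field, so V_Q − V_P = −Ed = -1270 V.

-1270 V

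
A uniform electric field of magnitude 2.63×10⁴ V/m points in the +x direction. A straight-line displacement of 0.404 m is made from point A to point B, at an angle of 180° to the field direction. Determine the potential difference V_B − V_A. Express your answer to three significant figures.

1.06×10⁴ V

Only the component of displacement along E changes the potential: ΔV = −E·d·cosθ.
ΔV = −(2.63×10⁴ V/m)(0.404 m)cos180° = 1.06×10⁴ V.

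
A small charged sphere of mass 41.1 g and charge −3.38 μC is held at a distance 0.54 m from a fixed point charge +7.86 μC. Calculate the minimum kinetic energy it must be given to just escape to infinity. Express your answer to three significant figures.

To just escape, total mechanical energy must reach zero at infinity: ½mv²_min + U = 0, so ½mv²_min = −U = |kQq|/r.
|U| = |kQq|/r = (8.99×10⁹ N·m²/C²)(7.86×10⁻⁶)(3.38×10⁻⁶)/(0.540) = 0.442 J.

0.442 J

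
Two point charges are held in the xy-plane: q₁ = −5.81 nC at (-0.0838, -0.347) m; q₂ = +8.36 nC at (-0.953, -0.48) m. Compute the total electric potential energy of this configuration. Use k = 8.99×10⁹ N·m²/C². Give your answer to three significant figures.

The assembly work is the sum of pairwise potential energies, U = Σ_{i<j} kqᵢqⱼ/rᵢⱼ.
Pair separations: r₁₂ = 0.879 m.
U = (-4.97×10⁻⁷) = -4.97×10⁻⁷ J.

-4.97×10⁻⁷ J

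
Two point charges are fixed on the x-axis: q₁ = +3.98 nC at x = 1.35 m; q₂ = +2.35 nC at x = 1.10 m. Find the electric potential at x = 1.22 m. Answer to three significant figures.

The total potential is the scalar sum of each charge's contribution, V = Σ kqᵢ/rᵢ.
Distances from the field point to each charge: r₁ = 0.130 m, r₂ = 0.120 m.
V = k[(3.98×10⁻⁹)/(0.130) + (2.35×10⁻⁹)/(0.120)] = 451 V.

451 V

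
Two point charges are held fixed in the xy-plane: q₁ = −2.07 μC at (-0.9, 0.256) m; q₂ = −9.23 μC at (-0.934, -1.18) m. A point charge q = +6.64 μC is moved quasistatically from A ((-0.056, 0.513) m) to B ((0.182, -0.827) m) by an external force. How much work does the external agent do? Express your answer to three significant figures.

For quasistatic motion the external work equals the change in potential energy: W_ext = qΔV = q(V_B − V_A).
At A: distances to the source charges are 0.882 m, 1.91 m; V_A = Σ kqᵢ/rᵢ = -6.46×10⁴ V.
At B: distances to the source charges are 1.53 m, 1.17 m; V_B = Σ kqᵢ/rᵢ = -8.30×10⁴ V.
ΔV = V_B − V_A = -1.84×10⁴ V.
W_ext = qΔV = (6.64×10⁻⁶ C)(-1.84×10⁴ V) = -0.122 J.

-0.122 J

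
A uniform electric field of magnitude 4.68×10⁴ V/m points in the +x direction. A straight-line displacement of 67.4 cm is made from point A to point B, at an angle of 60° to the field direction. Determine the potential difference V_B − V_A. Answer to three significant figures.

-1.58×10⁴ V

Only the component of displacement along E changes the potential: ΔV = −E·d·cosθ.
ΔV = −(4.68×10⁴ V/m)(0.674 m)cos60° = -1.58×10⁴ V.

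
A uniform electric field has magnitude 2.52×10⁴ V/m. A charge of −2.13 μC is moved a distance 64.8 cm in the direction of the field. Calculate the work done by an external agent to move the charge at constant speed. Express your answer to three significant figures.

The potential change for a displacement 64.8 cm in the direction of the field is ΔV = −Ed = -1.63×10⁴ V.
W_ext = qΔV = 0.0348 J.

0.0348 J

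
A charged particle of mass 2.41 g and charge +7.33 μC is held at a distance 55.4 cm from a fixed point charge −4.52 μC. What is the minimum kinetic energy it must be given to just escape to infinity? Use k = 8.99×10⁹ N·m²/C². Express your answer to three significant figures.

To just escape, total mechanical energy must reach zero at infinity: ½mv²_min + U = 0, so ½mv²_min = −U = |kQq|/r.
|U| = |kQq|/r = (8.99×10⁹ N·m²/C²)(4.52×10⁻⁶)(7.33×10⁻⁶)/(0.554) = 0.538 J.

0.538 J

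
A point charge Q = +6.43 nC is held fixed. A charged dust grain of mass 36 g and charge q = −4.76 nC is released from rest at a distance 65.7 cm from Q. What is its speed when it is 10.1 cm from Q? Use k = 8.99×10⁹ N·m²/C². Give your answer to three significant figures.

0.0113 m/s

Only the electrostatic force acts, so mechanical energy is conserved: ½mv² = U₁ − U₂ = kQq(1/r₁ − 1/r₂).
U₁ − U₂ = (8.99×10⁹ N·m²/C²)(6.43×10⁻⁹ C)(-4.76×10⁻⁹ C)(1/0.657 − 1/0.101) = 2.31×10⁻⁶ J.
v = √(2·2.31×10⁻⁶/0.0360) = 0.0113 m/s.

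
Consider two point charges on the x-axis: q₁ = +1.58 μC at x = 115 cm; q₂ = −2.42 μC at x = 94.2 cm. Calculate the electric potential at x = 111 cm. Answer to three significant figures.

2.26×10⁵ V

Electric potential is a scalar, so the contributions from each charge add algebraically: V = Σ kqᵢ/rᵢ.
Distances from the field point to each charge: r₁ = 0.0400 m, r₂ = 0.168 m.
V = k[(1.58×10⁻⁶)/(0.0400) + (-2.42×10⁻⁶)/(0.168)] = 2.26×10⁵ V.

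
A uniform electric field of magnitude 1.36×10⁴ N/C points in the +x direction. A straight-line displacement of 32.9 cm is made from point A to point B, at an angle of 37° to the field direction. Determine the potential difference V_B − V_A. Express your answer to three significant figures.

-3570 V

Only the component of displacement along E changes the potential: ΔV = −E·d·cosθ.
ΔV = −(1.36×10⁴ V/m)(0.329 m)cos37° = -3570 V.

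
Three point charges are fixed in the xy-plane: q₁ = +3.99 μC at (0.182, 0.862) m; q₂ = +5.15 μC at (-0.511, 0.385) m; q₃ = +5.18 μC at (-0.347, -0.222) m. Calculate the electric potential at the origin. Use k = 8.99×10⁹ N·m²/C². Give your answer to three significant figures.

2.26×10⁵ V

Electric potential is a scalar, so the contributions from each charge add algebraically: V = Σ kqᵢ/rᵢ.
Distances from the field point to each charge: r₁ = 0.881 m, r₂ = 0.640 m, r₃ = 0.412 m.
V = k[(3.99×10⁻⁶)/(0.881) + (5.15×10⁻⁶)/(0.640) + (5.18×10⁻⁶)/(0.412)] = 2.26×10⁵ V.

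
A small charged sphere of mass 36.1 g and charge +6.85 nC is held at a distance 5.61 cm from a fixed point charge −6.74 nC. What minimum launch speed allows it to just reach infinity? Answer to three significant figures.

To just escape, total mechanical energy must reach zero at infinity: ½mv²_min + U = 0, so ½mv²_min = −U = |kQq|/r.
|U| = |kQq|/r = (8.99×10⁹ N·m²/C²)(6.74×10⁻⁹)(6.85×10⁻⁹)/(0.0561) = 7.40×10⁻⁶ J.
v_min = √(2|U|/m) = √(2·7.40×10⁻⁶/0.0361) = 0.0202 m/s.

0.0202 m/s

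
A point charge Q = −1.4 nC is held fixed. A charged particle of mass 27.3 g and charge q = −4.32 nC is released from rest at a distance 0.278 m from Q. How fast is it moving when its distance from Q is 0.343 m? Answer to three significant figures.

1.65×10⁻³ m/s

Only the electrostatic force acts, so mechanical energy is conserved: ½mv² = U₁ − U₂ = kQq(1/r₁ − 1/r₂).
U₁ − U₂ = (8.99×10⁹ N·m²/C²)(-1.40×10⁻⁹ C)(-4.32×10⁻⁹ C)(1/0.278 − 1/0.343) = 3.71×10⁻⁸ J.
v = √(2·3.71×10⁻⁸/0.0273) = 1.65×10⁻³ m/s.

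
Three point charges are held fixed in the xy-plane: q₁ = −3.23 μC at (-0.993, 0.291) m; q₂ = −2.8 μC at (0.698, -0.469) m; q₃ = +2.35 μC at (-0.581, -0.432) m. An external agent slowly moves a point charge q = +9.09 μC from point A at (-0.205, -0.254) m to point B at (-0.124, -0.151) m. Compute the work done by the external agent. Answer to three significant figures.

For quasistatic motion the external work equals the change in potential energy: W_ext = qΔV = q(V_B − V_A).
At A: distances to the source charges are 0.958 m, 0.928 m, 0.416 m; V_A = Σ kqᵢ/rᵢ = -6640 V.
At B: distances to the source charges are 0.975 m, 0.881 m, 0.536 m; V_B = Σ kqᵢ/rᵢ = -1.90×10⁴ V.
ΔV = V_B − V_A = -1.23×10⁴ V.
W_ext = qΔV = (9.09×10⁻⁶ C)(-1.23×10⁴ V) = -0.112 J.

-0.112 J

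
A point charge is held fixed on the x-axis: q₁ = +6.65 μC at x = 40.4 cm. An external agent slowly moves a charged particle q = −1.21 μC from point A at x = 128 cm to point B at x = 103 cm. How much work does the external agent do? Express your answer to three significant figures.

-0.0330 J

For quasistatic motion the external work equals the change in potential energy: W_ext = qΔV = q(V_B − V_A).
At A: distance to the source charge is 0.876 m; V_A = kq₁/r = 6.82×10⁴ V.
At B: distance to the source charge is 0.626 m; V_B = kq₁/r = 9.55×10⁴ V.
ΔV = V_B − V_A = 2.73×10⁴ V.
W_ext = qΔV = (-1.21×10⁻⁶ C)(2.73×10⁴ V) = -0.0330 J.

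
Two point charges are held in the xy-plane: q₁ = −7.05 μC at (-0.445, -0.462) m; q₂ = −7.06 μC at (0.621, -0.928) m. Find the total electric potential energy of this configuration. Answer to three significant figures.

The assembly work is the sum of pairwise potential energies, U = Σ_{i<j} kqᵢqⱼ/rᵢⱼ.
Pair separations: r₁₂ = 1.16 m.
U = (0.385) = 0.385 J.

0.385 J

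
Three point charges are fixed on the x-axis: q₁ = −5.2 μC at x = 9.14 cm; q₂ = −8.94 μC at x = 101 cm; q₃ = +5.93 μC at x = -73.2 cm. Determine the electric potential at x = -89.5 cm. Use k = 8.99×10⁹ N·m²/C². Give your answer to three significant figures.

Electric potential is a scalar, so the contributions from each charge add algebraically: V = Σ kqᵢ/rᵢ.
Distances from the field point to each charge: r₁ = 0.986 m, r₂ = 1.91 m, r₃ = 0.163 m.
V = k[(-5.20×10⁻⁶)/(0.986) + (-8.94×10⁻⁶)/(1.91) + (5.93×10⁻⁶)/(0.163)] = 2.37×10⁵ V.

2.37×10⁵ V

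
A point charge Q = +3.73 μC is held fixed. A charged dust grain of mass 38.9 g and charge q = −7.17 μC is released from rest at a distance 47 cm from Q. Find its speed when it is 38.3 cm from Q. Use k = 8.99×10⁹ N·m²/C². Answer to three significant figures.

Only the electrostatic force acts, so mechanical energy is conserved: ½mv² = U₁ − U₂ = kQq(1/r₁ − 1/r₂).
U₁ − U₂ = (8.99×10⁹ N·m²/C²)(3.73×10⁻⁶ C)(-7.17×10⁻⁶ C)(1/0.470 − 1/0.383) = 0.116 J.
v = √(2·0.116/0.0389) = 2.44 m/s.

2.44 m/s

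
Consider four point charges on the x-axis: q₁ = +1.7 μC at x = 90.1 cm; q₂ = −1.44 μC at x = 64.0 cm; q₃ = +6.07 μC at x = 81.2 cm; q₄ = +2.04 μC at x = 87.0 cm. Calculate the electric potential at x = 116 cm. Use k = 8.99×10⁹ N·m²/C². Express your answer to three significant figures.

Electric potential is a scalar, so the contributions from each charge add algebraically: V = Σ kqᵢ/rᵢ.
Distances from the field point to each charge: r₁ = 0.259 m, r₂ = 0.520 m, r₃ = 0.348 m, r₄ = 0.290 m.
V = k[(1.70×10⁻⁶)/(0.259) + (-1.44×10⁻⁶)/(0.520) + (6.07×10⁻⁶)/(0.348) + (2.04×10⁻⁶)/(0.290)] = 2.54×10⁵ V.

2.54×10⁵ V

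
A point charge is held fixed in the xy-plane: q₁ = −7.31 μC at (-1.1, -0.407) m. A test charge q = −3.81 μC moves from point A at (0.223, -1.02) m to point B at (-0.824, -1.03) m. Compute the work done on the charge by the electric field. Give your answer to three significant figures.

-0.196 J

The work done by the electric force is W_field = −ΔU = −q(V_B − V_A) = q(V_A − V_B).
At A: distance to the source charge is 1.46 m; V_A = kq₁/r = -4.51×10⁴ V.
At B: distance to the source charge is 0.681 m; V_B = kq₁/r = -9.64×10⁴ V.
ΔV = V_B − V_A = -5.14×10⁴ V.
W_field = −qΔV = −(-3.81×10⁻⁶ C)(-5.14×10⁴ V) = -0.196 J.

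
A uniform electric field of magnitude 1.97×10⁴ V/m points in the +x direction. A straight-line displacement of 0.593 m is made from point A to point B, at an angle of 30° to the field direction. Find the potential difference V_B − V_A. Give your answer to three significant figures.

-1.01×10⁴ V

Only the component of displacement along E changes the potential: ΔV = −E·d·cosθ.
ΔV = −(1.97×10⁴ V/m)(0.593 m)cos30° = -1.01×10⁴ V.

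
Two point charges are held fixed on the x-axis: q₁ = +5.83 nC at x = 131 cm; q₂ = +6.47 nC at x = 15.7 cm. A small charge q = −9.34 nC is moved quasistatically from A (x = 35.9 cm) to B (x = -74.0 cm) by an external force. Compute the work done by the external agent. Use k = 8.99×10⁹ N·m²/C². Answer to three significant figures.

For quasistatic motion the external work equals the change in potential energy: W_ext = qΔV = q(V_B − V_A).
At A: distances to the source charges are 0.951 m, 0.202 m; V_A = Σ kqᵢ/rᵢ = 343 V.
At B: distances to the source charges are 2.05 m, 0.897 m; V_B = Σ kqᵢ/rᵢ = 90.4 V.
ΔV = V_B − V_A = -253 V.
W_ext = qΔV = (-9.34×10⁻⁹ C)(-253 V) = 2.36×10⁻⁶ J.

2.36×10⁻⁶ J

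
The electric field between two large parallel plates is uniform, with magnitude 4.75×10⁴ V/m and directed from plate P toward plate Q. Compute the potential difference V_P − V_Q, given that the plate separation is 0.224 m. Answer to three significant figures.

In a uniform field, potential decreases in the direction of E: ΔV = −E·d for a displacement d parallel to E.
Going from Q to P is a displacement of 0.224 m opposite to the field, so V_P − V_Q = +Ed = 1.06×10⁴ V.

1.06×10⁴ V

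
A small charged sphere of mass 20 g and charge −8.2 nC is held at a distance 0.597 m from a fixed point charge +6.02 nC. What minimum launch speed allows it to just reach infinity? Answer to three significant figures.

To just escape, total mechanical energy must reach zero at infinity: ½mv²_min + U = 0, so ½mv²_min = −U = |kQq|/r.
|U| = |kQq|/r = (8.99×10⁹ N·m²/C²)(6.02×10⁻⁹)(8.20×10⁻⁹)/(0.597) = 7.43×10⁻⁷ J.
v_min = √(2|U|/m) = √(2·7.43×10⁻⁷/0.0200) = 8.62×10⁻³ m/s.

8.62×10⁻³ m/s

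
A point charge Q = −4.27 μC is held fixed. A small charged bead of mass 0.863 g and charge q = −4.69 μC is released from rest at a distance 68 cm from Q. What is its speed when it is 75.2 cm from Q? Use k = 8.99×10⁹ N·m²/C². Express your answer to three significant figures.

7.66 m/s

Only the electrostatic force acts, so mechanical energy is conserved: ½mv² = U₁ − U₂ = kQq(1/r₁ − 1/r₂).
U₁ − U₂ = (8.99×10⁹ N·m²/C²)(-4.27×10⁻⁶ C)(-4.69×10⁻⁶ C)(1/0.680 − 1/0.752) = 0.0253 J.
v = √(2·0.0253/8.63×10⁻⁴) = 7.66 m/s.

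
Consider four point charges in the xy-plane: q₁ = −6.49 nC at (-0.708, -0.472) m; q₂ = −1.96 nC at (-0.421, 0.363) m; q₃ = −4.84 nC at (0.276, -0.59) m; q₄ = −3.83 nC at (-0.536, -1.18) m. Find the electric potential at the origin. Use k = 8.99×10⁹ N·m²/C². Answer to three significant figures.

Electric potential is a scalar, so the contributions from each charge add algebraically: V = Σ kqᵢ/rᵢ.
Distances from the field point to each charge: r₁ = 0.851 m, r₂ = 0.556 m, r₃ = 0.651 m, r₄ = 1.30 m.
V = k[(-6.49×10⁻⁹)/(0.851) + (-1.96×10⁻⁹)/(0.556) + (-4.84×10⁻⁹)/(0.651) + (-3.83×10⁻⁹)/(1.30)] = -194 V.

-194 V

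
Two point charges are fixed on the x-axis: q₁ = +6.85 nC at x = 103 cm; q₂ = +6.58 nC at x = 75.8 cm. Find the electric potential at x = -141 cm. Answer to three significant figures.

The total potential is the scalar sum of each charge's contribution, V = Σ kqᵢ/rᵢ.
Distances from the field point to each charge: r₁ = 2.44 m, r₂ = 2.17 m.
V = k[(6.85×10⁻⁹)/(2.44) + (6.58×10⁻⁹)/(2.17)] = 52.5 V.

52.5 V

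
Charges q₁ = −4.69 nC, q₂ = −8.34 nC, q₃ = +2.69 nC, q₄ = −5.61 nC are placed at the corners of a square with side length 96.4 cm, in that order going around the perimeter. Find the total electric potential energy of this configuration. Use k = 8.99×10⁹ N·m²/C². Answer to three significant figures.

The assembly work is the sum of pairwise potential energies, U = Σ_{i<j} kqᵢqⱼ/rᵢⱼ.
The four side pairs have separation 0.964 m and the two diagonal pairs 1.36 m.
Summing all 6 pair terms gives U = 4.86×10⁻⁷ J.

4.86×10⁻⁷ J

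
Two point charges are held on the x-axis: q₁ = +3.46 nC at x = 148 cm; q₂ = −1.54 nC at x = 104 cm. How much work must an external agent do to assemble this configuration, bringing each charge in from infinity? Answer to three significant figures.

-1.09×10⁻⁷ J

The assembly work is the sum of pairwise potential energies, U = Σ_{i<j} kqᵢqⱼ/rᵢⱼ.
Pair separations: r₁₂ = 0.440 m.
U = (-1.09×10⁻⁷) = -1.09×10⁻⁷ J.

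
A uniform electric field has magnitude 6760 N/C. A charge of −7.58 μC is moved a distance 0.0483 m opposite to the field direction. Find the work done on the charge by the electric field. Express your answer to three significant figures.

The potential change for a displacement 0.0483 m opposite to the field direction is ΔV = +Ed = 327 V.
W_field = −qΔV = 2.47×10⁻³ J.

2.47×10⁻³ J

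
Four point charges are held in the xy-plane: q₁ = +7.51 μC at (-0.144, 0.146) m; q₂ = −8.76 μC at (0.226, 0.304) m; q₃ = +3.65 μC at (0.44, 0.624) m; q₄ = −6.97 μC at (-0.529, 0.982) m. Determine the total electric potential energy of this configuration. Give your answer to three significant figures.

The work to assemble the configuration equals its total potential energy, U = Σ kqᵢqⱼ/rᵢⱼ over all pairs.
Pair separations: r₁₂ = 0.402 m, r₁₃ = 0.755 m, r₁₄ = 0.920 m, r₂₃ = 0.385 m, r₂₄ = 1.01 m, r₃₄ = 1.03 m.
Summing all 6 pair terms gives U = -2.08 J.

-2.08 J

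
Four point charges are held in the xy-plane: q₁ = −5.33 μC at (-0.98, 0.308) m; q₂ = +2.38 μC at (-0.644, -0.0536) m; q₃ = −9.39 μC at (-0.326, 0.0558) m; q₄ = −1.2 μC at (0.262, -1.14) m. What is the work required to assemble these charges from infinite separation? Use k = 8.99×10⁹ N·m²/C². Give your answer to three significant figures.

-0.0986 J

The work to assemble the configuration equals its total potential energy, U = Σ kqᵢqⱼ/rᵢⱼ over all pairs.
Pair separations: r₁₂ = 0.494 m, r₁₃ = 0.701 m, r₁₄ = 1.91 m, r₂₃ = 0.336 m, r₂₄ = 1.41 m, r₃₄ = 1.33 m.
Summing all 6 pair terms gives U = -0.0986 J.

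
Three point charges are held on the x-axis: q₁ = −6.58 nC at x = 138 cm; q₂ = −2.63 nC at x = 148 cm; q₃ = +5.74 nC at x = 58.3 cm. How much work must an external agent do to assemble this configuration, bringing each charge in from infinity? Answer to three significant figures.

9.78×10⁻⁷ J

The assembly work is the sum of pairwise potential energies, U = Σ_{i<j} kqᵢqⱼ/rᵢⱼ.
Pair separations: r₁₂ = 0.100 m, r₁₃ = 0.797 m, r₂₃ = 0.897 m.
U = (1.56×10⁻⁶) + (-4.26×10⁻⁷) + (-1.51×10⁻⁷) = 9.78×10⁻⁷ J.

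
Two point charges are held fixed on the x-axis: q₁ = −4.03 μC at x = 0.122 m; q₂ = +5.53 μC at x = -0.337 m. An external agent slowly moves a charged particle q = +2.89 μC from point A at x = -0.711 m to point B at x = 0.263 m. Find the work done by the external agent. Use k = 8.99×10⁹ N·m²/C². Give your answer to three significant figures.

-0.762 J

For quasistatic motion the external work equals the change in potential energy: W_ext = qΔV = q(V_B − V_A).
At A: distances to the source charges are 0.833 m, 0.374 m; V_A = Σ kqᵢ/rᵢ = 8.94×10⁴ V.
At B: distances to the source charges are 0.141 m, 0.600 m; V_B = Σ kqᵢ/rᵢ = -1.74×10⁵ V.
ΔV = V_B − V_A = -2.64×10⁵ V.
W_ext = qΔV = (2.89×10⁻⁶ C)(-2.64×10⁵ V) = -0.762 J.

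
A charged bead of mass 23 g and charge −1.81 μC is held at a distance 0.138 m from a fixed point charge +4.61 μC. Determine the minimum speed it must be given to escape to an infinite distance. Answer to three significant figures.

To just escape, total mechanical energy must reach zero at infinity: ½mv²_min + U = 0, so ½mv²_min = −U = |kQq|/r.
|U| = |kQq|/r = (8.99×10⁹ N·m²/C²)(4.61×10⁻⁶)(1.81×10⁻⁶)/(0.138) = 0.544 J.
v_min = √(2|U|/m) = √(2·0.544/0.0230) = 6.88 m/s.

6.88 m/s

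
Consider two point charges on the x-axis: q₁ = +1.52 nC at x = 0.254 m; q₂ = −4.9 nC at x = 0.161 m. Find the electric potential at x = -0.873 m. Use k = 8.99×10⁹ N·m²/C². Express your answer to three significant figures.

Electric potential is a scalar, so the contributions from each charge add algebraically: V = Σ kqᵢ/rᵢ.
Distances from the field point to each charge: r₁ = 1.13 m, r₂ = 1.03 m.
V = k[(1.52×10⁻⁹)/(1.13) + (-4.90×10⁻⁹)/(1.03)] = -30.5 V.

-30.5 V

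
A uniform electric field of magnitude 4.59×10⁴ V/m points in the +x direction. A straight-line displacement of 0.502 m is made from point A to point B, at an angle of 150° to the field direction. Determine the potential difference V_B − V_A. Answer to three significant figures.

2.00×10⁴ V

Only the component of displacement along E changes the potential: ΔV = −E·d·cosθ.
ΔV = −(4.59×10⁴ V/m)(0.502 m)cos150° = 2.00×10⁴ V.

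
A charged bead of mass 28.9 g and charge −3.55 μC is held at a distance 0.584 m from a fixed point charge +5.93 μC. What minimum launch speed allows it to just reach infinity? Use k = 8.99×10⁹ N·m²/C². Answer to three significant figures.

To just escape, total mechanical energy must reach zero at infinity: ½mv²_min + U = 0, so ½mv²_min = −U = |kQq|/r.
|U| = |kQq|/r = (8.99×10⁹ N·m²/C²)(5.93×10⁻⁶)(3.55×10⁻⁶)/(0.584) = 0.324 J.
v_min = √(2|U|/m) = √(2·0.324/0.0289) = 4.74 m/s.

4.74 m/s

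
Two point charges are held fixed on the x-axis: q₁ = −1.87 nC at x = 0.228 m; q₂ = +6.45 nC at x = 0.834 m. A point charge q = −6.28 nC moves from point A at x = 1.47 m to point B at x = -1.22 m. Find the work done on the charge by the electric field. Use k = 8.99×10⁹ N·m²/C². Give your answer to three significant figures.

The work done by the electric force is W_field = −ΔU = −q(V_B − V_A) = q(V_A − V_B).
At A: distances to the source charges are 1.24 m, 0.636 m; V_A = Σ kqᵢ/rᵢ = 77.6 V.
At B: distances to the source charges are 1.45 m, 2.05 m; V_B = Σ kqᵢ/rᵢ = 16.6 V.
ΔV = V_B − V_A = -61.0 V.
W_field = −qΔV = −(-6.28×10⁻⁹ C)(-61.0 V) = -3.83×10⁻⁷ J.

-3.83×10⁻⁷ J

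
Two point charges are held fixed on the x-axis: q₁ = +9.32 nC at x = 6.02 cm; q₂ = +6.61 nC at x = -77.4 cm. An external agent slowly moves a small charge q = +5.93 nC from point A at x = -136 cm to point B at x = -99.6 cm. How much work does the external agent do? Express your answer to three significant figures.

For quasistatic motion the external work equals the change in potential energy: W_ext = qΔV = q(V_B − V_A).
At A: distances to the source charges are 1.42 m, 0.586 m; V_A = Σ kqᵢ/rᵢ = 160 V.
At B: distances to the source charges are 1.06 m, 0.222 m; V_B = Σ kqᵢ/rᵢ = 347 V.
ΔV = V_B − V_A = 187 V.
W_ext = qΔV = (5.93×10⁻⁹ C)(187 V) = 1.11×10⁻⁶ J.

1.11×10⁻⁶ J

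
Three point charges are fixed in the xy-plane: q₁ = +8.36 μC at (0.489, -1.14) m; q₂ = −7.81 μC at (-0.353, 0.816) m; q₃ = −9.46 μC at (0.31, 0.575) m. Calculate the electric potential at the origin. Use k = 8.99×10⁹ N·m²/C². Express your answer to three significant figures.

-1.49×10⁵ V

The total potential is the scalar sum of each charge's contribution, V = Σ kqᵢ/rᵢ.
Distances from the field point to each charge: r₁ = 1.24 m, r₂ = 0.889 m, r₃ = 0.653 m.
V = k[(8.36×10⁻⁶)/(1.24) + (-7.81×10⁻⁶)/(0.889) + (-9.46×10⁻⁶)/(0.653)] = -1.49×10⁵ V.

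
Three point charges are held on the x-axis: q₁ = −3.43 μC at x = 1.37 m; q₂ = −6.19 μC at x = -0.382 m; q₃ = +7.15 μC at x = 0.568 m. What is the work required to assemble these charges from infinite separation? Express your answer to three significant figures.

-0.585 J

The work to assemble the configuration equals its total potential energy, U = Σ kqᵢqⱼ/rᵢⱼ over all pairs.
Pair separations: r₁₂ = 1.75 m, r₁₃ = 0.802 m, r₂₃ = 0.950 m.
U = (0.109) + (-0.275) + (-0.419) = -0.585 J.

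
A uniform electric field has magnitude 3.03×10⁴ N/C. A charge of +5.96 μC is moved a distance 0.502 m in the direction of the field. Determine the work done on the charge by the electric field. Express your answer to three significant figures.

The potential change for a displacement 0.502 m in the direction of the field is ΔV = −Ed = -1.52×10⁴ V.
W_field = −qΔV = 0.0907 J.

0.0907 J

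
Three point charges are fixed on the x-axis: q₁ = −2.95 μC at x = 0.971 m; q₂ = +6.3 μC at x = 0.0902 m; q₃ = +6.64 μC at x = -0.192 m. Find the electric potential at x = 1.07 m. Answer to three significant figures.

-1.63×10⁵ V

The total potential is the scalar sum of each charge's contribution, V = Σ kqᵢ/rᵢ.
Distances from the field point to each charge: r₁ = 0.0990 m, r₂ = 0.980 m, r₃ = 1.26 m.
V = k[(-2.95×10⁻⁶)/(0.0990) + (6.30×10⁻⁶)/(0.980) + (6.64×10⁻⁶)/(1.26)] = -1.63×10⁵ V.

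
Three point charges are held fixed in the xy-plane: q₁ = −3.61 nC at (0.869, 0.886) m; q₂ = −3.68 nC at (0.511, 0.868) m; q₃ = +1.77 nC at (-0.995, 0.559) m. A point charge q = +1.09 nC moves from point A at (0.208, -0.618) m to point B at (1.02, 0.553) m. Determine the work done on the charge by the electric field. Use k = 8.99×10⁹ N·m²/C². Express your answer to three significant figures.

The work done by the electric force is W_field = −ΔU = −q(V_B − V_A) = q(V_A − V_B).
At A: distances to the source charges are 1.64 m, 1.52 m, 1.68 m; V_A = Σ kqᵢ/rᵢ = -32.1 V.
At B: distances to the source charges are 0.366 m, 0.599 m, 2.02 m; V_B = Σ kqᵢ/rᵢ = -136 V.
ΔV = V_B − V_A = -104 V.
W_field = −qΔV = −(1.09×10⁻⁹ C)(-104 V) = 1.13×10⁻⁷ J.

1.13×10⁻⁷ J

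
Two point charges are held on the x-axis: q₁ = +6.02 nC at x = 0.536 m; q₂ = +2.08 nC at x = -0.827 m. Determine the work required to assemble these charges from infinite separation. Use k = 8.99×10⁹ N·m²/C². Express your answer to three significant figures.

The assembly work is the sum of pairwise potential energies, U = Σ_{i<j} kqᵢqⱼ/rᵢⱼ.
Pair separations: r₁₂ = 1.36 m.
U = (8.26×10⁻⁸) = 8.26×10⁻⁸ J.

8.26×10⁻⁸ J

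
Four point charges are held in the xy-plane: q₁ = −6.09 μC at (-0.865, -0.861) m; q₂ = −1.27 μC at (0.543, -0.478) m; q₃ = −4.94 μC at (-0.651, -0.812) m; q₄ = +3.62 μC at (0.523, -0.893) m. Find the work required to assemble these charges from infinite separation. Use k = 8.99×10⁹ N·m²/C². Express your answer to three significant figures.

0.946 J

The assembly work is the sum of pairwise potential energies, U = Σ_{i<j} kqᵢqⱼ/rᵢⱼ.
Pair separations: r₁₂ = 1.46 m, r₁₃ = 0.220 m, r₁₄ = 1.39 m, r₂₃ = 1.24 m, r₂₄ = 0.415 m, r₃₄ = 1.18 m.
Summing all 6 pair terms gives U = 0.946 J.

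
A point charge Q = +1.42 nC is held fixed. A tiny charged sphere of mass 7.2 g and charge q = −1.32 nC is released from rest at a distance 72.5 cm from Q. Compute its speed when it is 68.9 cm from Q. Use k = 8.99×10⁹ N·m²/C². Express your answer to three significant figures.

5.81×10⁻⁴ m/s

Only the electrostatic force acts, so mechanical energy is conserved: ½mv² = U₁ − U₂ = kQq(1/r₁ − 1/r₂).
U₁ − U₂ = (8.99×10⁹ N·m²/C²)(1.42×10⁻⁹ C)(-1.32×10⁻⁹ C)(1/0.725 − 1/0.689) = 1.21×10⁻⁹ J.
v = √(2·1.21×10⁻⁹/7.20×10⁻³) = 5.81×10⁻⁴ m/s.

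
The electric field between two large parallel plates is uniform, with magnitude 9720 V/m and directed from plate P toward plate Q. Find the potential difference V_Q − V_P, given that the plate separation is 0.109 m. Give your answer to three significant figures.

In a uniform field, potential decreases in the direction of E: ΔV = −E·d for a displacement d parallel to E.
Going from P to Q is a displacement of 0.109 m along the field, so V_Q − V_P = −Ed = -1060 V.

-1060 V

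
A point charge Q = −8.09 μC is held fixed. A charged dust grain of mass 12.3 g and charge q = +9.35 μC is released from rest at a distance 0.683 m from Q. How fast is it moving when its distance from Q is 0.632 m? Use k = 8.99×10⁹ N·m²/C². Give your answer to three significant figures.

3.61 m/s

Only the electrostatic force acts, so mechanical energy is conserved: ½mv² = U₁ − U₂ = kQq(1/r₁ − 1/r₂).
U₁ − U₂ = (8.99×10⁹ N·m²/C²)(-8.09×10⁻⁶ C)(9.35×10⁻⁶ C)(1/0.683 − 1/0.632) = 0.0803 J.
v = √(2·0.0803/0.0123) = 3.61 m/s.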